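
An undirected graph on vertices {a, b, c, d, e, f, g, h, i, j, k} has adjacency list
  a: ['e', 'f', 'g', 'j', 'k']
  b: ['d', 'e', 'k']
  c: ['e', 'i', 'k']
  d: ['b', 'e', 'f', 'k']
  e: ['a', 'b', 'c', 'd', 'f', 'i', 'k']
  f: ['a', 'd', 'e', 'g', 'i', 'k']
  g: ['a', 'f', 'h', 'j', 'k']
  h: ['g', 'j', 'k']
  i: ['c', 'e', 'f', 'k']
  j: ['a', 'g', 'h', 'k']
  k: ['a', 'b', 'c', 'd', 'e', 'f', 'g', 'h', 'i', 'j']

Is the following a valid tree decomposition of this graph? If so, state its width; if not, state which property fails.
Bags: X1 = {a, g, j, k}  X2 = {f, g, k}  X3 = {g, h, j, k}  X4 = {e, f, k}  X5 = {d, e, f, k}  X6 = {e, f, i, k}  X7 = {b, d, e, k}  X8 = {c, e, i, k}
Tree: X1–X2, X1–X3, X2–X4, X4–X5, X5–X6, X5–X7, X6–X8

A tree decomposition must satisfy three properties: every vertex lies in some bag; for every edge, both endpoints lie together in some bag; and for every vertex, the bags containing it form a connected subtree. Here edge (a,f) lies in no bag, so the decomposition is invalid.

No — edge (a,f) lies in no bag.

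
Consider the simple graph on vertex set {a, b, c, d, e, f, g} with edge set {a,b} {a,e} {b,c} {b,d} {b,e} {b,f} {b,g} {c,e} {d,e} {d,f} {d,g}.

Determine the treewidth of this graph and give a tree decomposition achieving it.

The largest bag has 3 vertices, giving width 2; this decomposition certifies tw(G) ≤ 2. On the other hand G contains the 3-clique {b, d, g}. A clique must lie in a single bag of any decomposition, so no decomposition can have width below 2. Therefore the treewidth is 2.

Treewidth 2.
One such decomposition:
Bags: B1 = {a, b, e}  B2 = {b, c, e}  B3 = {b, d, e}  B4 = {b, d, f}  B5 = {b, d, g}
Tree: B1–B2, B1–B3, B3–B4, B3–B5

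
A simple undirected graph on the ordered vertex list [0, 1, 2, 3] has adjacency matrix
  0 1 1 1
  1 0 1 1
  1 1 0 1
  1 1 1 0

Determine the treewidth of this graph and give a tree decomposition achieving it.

Treewidth 3.
One such decomposition:
Bags: B1 = {0, 1, 2, 3}
Tree: (single bag)

A single bag containing all 4 vertices is trivially a valid decomposition of width 3. For the lower bound, the 4 vertices {0, 1, 2, 3} are pairwise adjacent, and any tree decomposition puts a clique entirely inside one bag — forcing width ≥ 3. The upper and lower bounds meet at 3, so that is the treewidth.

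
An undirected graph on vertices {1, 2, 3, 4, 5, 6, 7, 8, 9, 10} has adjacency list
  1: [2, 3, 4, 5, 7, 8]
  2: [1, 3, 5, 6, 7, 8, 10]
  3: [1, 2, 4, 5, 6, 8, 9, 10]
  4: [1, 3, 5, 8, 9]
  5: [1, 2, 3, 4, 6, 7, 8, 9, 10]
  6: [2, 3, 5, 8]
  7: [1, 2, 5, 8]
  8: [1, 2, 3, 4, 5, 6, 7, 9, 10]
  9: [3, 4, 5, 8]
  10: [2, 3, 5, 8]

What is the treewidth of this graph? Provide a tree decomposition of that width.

Every bag has size at most 5, so the width is 5 − 1 = 4 and tw(G) ≤ 4. On the other hand G contains the 5-clique {3, 4, 5, 8, 9}. A clique must lie in a single bag of any decomposition, so no decomposition can have width below 4. The upper and lower bounds meet at 4, so that is the treewidth.

Treewidth 4.
One optimal decomposition is:
Bags: B1 = {1, 3, 4, 5, 8}  B2 = {1, 2, 3, 5, 8}  B3 = {3, 4, 5, 8, 9}  B4 = {2, 3, 5, 6, 8}  B5 = {1, 2, 5, 7, 8}  B6 = {2, 3, 5, 8, 10}
Tree: B1–B2, B1–B3, B2–B4, B2–B5, B4–B6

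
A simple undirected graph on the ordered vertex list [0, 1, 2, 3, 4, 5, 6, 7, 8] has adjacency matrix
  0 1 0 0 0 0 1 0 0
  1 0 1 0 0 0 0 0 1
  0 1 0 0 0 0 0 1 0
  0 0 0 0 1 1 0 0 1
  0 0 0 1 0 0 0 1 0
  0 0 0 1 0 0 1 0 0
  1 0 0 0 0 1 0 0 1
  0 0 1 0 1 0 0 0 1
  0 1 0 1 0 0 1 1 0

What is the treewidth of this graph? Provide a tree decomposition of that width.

The largest bag has 4 vertices, giving width 3; this decomposition certifies tw(G) ≤ 3. For the lower bound: the 4 vertex sets {3,4,5}, {7}, {8}, {0,1,2,6} are disjoint, each induces a connected subgraph, and every pair is joined by at least one edge of G. Contracting each set to a single vertex therefore yields K_{4} as a minor, and since treewidth is minor-monotone, tw(G) ≥ tw(K_{4}) = 3. Therefore the treewidth is 3.

Treewidth 3.
One such decomposition:
Bags: B1 = {3, 4, 5, 7}  B2 = {3, 5, 7, 8}  B3 = {5, 6, 7, 8}  B4 = {2, 6, 7, 8}  B5 = {1, 2, 6, 8}  B6 = {0, 1, 2, 6}
Tree: B1–B2, B2–B3, B3–B4, B4–B5, B5–B6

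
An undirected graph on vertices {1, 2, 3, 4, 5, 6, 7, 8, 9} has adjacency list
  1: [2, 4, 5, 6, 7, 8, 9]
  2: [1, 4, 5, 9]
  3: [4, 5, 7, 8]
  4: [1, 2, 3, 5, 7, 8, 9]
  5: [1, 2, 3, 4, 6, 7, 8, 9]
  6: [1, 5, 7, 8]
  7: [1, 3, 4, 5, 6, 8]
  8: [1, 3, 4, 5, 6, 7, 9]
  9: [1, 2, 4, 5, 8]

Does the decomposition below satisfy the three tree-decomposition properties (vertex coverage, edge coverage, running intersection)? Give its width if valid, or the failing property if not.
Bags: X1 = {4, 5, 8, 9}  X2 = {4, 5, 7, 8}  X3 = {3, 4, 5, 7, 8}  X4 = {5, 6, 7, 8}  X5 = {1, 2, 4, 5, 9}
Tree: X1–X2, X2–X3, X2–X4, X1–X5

No — edge (1,8) lies in no bag.

A tree decomposition must satisfy three properties: every vertex lies in some bag; for every edge, both endpoints lie together in some bag; and for every vertex, the bags containing it form a connected subtree. Here edge (1,8) lies in no bag, so the decomposition is invalid.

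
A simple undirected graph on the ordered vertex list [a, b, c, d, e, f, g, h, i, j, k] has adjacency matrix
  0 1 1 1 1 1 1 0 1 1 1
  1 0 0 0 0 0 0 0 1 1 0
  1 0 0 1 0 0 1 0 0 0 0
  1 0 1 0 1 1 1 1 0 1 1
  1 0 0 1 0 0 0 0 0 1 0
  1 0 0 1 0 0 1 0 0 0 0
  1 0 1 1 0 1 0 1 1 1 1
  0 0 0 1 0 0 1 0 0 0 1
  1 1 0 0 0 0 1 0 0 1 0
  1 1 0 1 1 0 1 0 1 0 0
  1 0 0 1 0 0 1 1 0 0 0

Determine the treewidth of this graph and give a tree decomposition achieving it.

Treewidth 3.
One such decomposition:
Bags: B1 = {d, g, h, k}  B2 = {a, d, g, k}  B3 = {a, d, g, j}  B4 = {a, g, i, j}  B5 = {a, d, e, j}  B6 = {a, b, i, j}  B7 = {a, c, d, g}  B8 = {a, d, f, g}
Tree: B1–B2, B2–B3, B3–B4, B3–B5, B4–B6, B3–B7, B3–B8

The largest bag has 4 vertices, giving width 3; this decomposition certifies tw(G) ≤ 3. On the other hand G contains the 4-clique {d, g, h, k}. A clique must lie in a single bag of any decomposition, so no decomposition can have width below 3. Therefore the treewidth is 3.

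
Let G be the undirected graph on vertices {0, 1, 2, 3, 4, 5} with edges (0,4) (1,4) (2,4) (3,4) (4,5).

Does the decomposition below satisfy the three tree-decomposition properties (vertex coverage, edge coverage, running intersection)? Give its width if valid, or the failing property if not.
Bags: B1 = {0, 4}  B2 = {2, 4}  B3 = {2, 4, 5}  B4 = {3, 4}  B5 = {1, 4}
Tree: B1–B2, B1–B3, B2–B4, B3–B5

No — bags containing vertex 2 are not connected in the tree.

A tree decomposition must satisfy three properties: every vertex lies in some bag; for every edge, both endpoints lie together in some bag; and for every vertex, the bags containing it form a connected subtree. Here bags containing vertex 2 are not connected in the tree, so the decomposition is invalid.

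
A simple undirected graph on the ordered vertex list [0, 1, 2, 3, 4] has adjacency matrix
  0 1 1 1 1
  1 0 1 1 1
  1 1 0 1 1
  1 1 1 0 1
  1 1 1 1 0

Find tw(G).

A width-4 tree decomposition is:
Bags: B1 = {0, 1, 2, 3, 4}
Tree: (single bag)
With just one bag of size 5, the width is 5 − 1 = 4, so tw(G) ≤ 4. Conversely, {0, 1, 2, 3, 4} is a clique of size 5, and the vertices of any clique must share a bag in every tree decomposition; so some bag has ≥ 5 vertices and tw(G) ≥ 4. Therefore the treewidth is 4.

4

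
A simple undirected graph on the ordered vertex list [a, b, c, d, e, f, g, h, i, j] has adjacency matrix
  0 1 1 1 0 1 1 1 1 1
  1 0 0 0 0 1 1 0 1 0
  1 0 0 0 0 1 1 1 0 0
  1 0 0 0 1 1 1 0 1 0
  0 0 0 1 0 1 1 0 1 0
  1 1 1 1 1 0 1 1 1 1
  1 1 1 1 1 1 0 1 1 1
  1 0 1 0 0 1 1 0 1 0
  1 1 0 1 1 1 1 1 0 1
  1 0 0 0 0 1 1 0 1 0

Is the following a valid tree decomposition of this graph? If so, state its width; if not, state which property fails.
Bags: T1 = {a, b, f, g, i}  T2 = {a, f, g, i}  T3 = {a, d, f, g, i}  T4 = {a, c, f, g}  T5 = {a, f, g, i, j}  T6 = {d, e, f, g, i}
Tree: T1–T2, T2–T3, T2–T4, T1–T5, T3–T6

A tree decomposition must satisfy three properties: every vertex lies in some bag; for every edge, both endpoints lie together in some bag; and for every vertex, the bags containing it form a connected subtree. Here vertex h appears in no bag, so the decomposition is invalid.

No — vertex h appears in no bag.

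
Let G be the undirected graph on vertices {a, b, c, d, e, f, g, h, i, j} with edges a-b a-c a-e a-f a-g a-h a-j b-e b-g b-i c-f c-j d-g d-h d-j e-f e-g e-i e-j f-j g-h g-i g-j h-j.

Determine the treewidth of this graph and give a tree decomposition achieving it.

The largest bag has 4 vertices, giving width 3; this decomposition certifies tw(G) ≤ 3. Conversely, {d, g, h, j} is a clique of size 4, and the vertices of any clique must share a bag in every tree decomposition; so some bag has ≥ 4 vertices and tw(G) ≥ 3. The upper and lower bounds meet at 3, so that is the treewidth.

Treewidth 3.
One optimal decomposition is:
Bags: B1 = {a, e, g, j}  B2 = {a, b, e, g}  B3 = {a, g, h, j}  B4 = {a, e, f, j}  B5 = {b, e, g, i}  B6 = {a, c, f, j}  B7 = {d, g, h, j}
Tree: B1–B2, B1–B3, B1–B4, B2–B5, B4–B6, B3–B7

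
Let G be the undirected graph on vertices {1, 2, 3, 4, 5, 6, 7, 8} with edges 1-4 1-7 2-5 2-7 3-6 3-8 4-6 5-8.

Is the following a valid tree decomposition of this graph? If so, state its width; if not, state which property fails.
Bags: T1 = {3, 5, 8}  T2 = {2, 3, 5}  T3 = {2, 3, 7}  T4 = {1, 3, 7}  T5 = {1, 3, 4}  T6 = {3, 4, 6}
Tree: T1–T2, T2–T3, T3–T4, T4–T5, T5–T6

Vertex coverage: the bags together contain {1, 2, 3, 4, 5, 6, 7, 8}, the full vertex set. Edge coverage: each edge of G has both endpoints in at least one bag. Running intersection: for every vertex, the bags containing it form a connected subtree. All three properties hold, so this is a valid tree decomposition of width max|bag| − 1 = 2, and hence tw(G) ≤ 2.

Yes; width 2.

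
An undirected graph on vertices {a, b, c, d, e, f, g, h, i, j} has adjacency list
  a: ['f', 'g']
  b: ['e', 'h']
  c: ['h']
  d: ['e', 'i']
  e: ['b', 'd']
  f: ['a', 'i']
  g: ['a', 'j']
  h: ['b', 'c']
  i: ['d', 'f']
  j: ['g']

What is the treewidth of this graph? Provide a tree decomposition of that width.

Each bag holds 2 vertices, so the decomposition has width 1, which upper-bounds the treewidth. G has an edge, so its treewidth is at least 1. Combining the bounds, tw(G) = 1.

Treewidth 1.
One such decomposition:
Bags: B1 = {c, h}  B2 = {b, h}  B3 = {b, e}  B4 = {d, e}  B5 = {d, i}  B6 = {f, i}  B7 = {a, f}  B8 = {a, g}  B9 = {g, j}
Tree: B1–B2, B2–B3, B3–B4, B4–B5, B5–B6, B6–B7, B7–B8, B8–B9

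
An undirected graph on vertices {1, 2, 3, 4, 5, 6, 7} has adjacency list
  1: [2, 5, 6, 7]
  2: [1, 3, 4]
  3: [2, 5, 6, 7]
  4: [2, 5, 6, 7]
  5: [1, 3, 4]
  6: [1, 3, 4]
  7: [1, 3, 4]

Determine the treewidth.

3

A width-3 tree decomposition is:
Bags: B1 = {1, 3, 4, 7}  B2 = {1, 3, 4, 6}  B3 = {1, 2, 3, 4}  B4 = {1, 3, 4, 5}
Tree: B1–B2, B2–B3, B3–B4
Every bag has size at most 4, so the width is 4 − 1 = 3 and tw(G) ≤ 3. For the lower bound: the 4 vertex sets {3,7}, {1,6}, {4}, {2} are disjoint, each induces a connected subgraph, and every pair is joined by at least one edge of G. Contracting each set to a single vertex therefore yields K_{4} as a minor, and since treewidth is minor-monotone, tw(G) ≥ tw(K_{4}) = 3. The upper and lower bounds meet at 3, so that is the treewidth.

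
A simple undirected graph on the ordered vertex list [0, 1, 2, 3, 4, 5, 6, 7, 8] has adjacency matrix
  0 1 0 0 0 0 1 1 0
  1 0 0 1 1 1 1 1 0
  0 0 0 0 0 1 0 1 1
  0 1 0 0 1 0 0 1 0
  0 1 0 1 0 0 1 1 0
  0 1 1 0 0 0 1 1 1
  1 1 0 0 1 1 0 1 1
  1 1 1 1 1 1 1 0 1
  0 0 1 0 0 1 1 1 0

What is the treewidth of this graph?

3

A width-3 tree decomposition is:
Bags: B1 = {0, 1, 6, 7}  B2 = {1, 5, 6, 7}  B3 = {1, 4, 6, 7}  B4 = {5, 6, 7, 8}  B5 = {2, 5, 7, 8}  B6 = {1, 3, 4, 7}
Tree: B1–B2, B2–B3, B2–B4, B4–B5, B3–B6
Each bag holds 4 vertices, so the decomposition has width 3, which upper-bounds the treewidth. Conversely, {2, 5, 7, 8} is a clique of size 4, and the vertices of any clique must share a bag in every tree decomposition; so some bag has ≥ 4 vertices and tw(G) ≥ 3. Hence tw(G) = 3 exactly.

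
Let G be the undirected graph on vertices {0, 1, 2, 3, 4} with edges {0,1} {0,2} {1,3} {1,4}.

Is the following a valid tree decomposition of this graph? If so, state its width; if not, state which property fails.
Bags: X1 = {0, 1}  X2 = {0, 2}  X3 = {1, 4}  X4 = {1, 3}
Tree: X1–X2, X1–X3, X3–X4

Vertex coverage: the bags together contain {0, 1, 2, 3, 4}, the full vertex set. Edge coverage: each edge of G has both endpoints in at least one bag. Running intersection: for every vertex, the bags containing it form a connected subtree. All three properties hold, so this is a valid tree decomposition of width max|bag| − 1 = 1, and hence tw(G) ≤ 1.

Yes; width 1.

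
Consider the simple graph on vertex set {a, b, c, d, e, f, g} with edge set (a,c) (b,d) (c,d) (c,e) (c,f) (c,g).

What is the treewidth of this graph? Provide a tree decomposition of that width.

Each bag holds 2 vertices, so the decomposition has width 1, which upper-bounds the treewidth. G has an edge, so its treewidth is at least 1. Hence tw(G) = 1 exactly.

Treewidth 1.
One optimal decomposition is:
Bags: B1 = {c, f}  B2 = {c, e}  B3 = {c, d}  B4 = {a, c}  B5 = {b, d}  B6 = {c, g}
Tree: B1–B2, B1–B3, B1–B4, B3–B5, B2–B6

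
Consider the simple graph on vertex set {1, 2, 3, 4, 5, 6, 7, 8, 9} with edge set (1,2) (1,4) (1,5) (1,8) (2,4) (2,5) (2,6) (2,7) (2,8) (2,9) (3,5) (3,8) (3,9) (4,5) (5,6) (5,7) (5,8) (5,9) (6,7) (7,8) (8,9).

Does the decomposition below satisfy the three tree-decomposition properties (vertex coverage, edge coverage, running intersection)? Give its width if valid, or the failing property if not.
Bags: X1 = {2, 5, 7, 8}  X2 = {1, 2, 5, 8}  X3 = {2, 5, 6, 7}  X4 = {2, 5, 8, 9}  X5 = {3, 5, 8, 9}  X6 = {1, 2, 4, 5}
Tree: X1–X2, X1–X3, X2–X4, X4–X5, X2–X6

Yes; width 3.

Vertex coverage: the bags together contain {1, 2, 3, 4, 5, 6, 7, 8, 9}, the full vertex set. Edge coverage: each edge of G has both endpoints in at least one bag. Running intersection: for every vertex, the bags containing it form a connected subtree. All three properties hold, so this is a valid tree decomposition of width max|bag| − 1 = 3, and hence tw(G) ≤ 3.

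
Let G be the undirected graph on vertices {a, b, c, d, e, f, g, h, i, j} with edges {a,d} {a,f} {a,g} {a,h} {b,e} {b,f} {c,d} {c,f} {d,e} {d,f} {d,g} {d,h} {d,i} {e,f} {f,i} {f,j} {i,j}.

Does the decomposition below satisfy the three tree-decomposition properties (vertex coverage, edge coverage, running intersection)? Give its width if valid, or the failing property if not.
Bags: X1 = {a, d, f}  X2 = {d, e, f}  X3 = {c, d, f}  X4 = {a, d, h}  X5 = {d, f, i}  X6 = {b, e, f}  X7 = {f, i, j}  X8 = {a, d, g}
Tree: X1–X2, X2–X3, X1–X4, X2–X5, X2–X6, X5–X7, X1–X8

Yes; width 2.

Vertex coverage: the bags together contain {a, b, c, d, e, f, g, h, i, j}, the full vertex set. Edge coverage: each edge of G has both endpoints in at least one bag. Running intersection: for every vertex, the bags containing it form a connected subtree. All three properties hold, so this is a valid tree decomposition of width max|bag| − 1 = 2, and hence tw(G) ≤ 2.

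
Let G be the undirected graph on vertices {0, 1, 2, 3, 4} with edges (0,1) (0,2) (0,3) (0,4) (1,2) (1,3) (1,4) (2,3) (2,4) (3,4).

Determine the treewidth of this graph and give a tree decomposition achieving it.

Treewidth 4.
Bags: B1 = {0, 1, 2, 3, 4}
Tree: (single bag)

A single bag containing all 5 vertices is trivially a valid decomposition of width 4. On the other hand G contains the 5-clique {0, 1, 2, 3, 4}. A clique must lie in a single bag of any decomposition, so no decomposition can have width below 4. The upper and lower bounds meet at 4, so that is the treewidth.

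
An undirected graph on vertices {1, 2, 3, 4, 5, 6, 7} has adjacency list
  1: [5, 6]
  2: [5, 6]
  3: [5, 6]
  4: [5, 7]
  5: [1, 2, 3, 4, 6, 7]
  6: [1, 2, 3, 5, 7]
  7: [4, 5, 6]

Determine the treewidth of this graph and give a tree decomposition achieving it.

Every bag has size at most 3, so the width is 3 − 1 = 2 and tw(G) ≤ 2. Conversely, {4, 5, 7} is a clique of size 3, and the vertices of any clique must share a bag in every tree decomposition; so some bag has ≥ 3 vertices and tw(G) ≥ 2. Hence tw(G) = 2 exactly.

Treewidth 2.
Bags: B1 = {5, 6, 7}  B2 = {2, 5, 6}  B3 = {1, 5, 6}  B4 = {4, 5, 7}  B5 = {3, 5, 6}
Tree: B1–B2, B1–B3, B1–B4, B2–B5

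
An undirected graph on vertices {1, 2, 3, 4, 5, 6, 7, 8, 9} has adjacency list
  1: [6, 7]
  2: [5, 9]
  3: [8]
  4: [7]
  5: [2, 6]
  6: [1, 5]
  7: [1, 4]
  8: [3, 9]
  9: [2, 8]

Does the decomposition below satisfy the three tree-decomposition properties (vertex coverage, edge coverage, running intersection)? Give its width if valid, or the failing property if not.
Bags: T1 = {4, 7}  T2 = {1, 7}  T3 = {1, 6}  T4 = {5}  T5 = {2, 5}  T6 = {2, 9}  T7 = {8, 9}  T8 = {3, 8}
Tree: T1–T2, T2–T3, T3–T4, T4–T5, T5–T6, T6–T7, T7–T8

No — edge (6,5) lies in no bag.

A tree decomposition must satisfy three properties: every vertex lies in some bag; for every edge, both endpoints lie together in some bag; and for every vertex, the bags containing it form a connected subtree. Here edge (6,5) lies in no bag, so the decomposition is invalid.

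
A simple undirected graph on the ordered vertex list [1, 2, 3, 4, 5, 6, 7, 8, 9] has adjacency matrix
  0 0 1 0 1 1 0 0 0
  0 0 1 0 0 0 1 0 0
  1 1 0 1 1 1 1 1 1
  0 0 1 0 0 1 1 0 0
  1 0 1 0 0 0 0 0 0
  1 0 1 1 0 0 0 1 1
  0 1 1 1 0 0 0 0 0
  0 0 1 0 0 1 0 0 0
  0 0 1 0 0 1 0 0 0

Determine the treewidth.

A width-2 tree decomposition is:
Bags: B1 = {3, 4, 6}  B2 = {1, 3, 6}  B3 = {3, 6, 8}  B4 = {1, 3, 5}  B5 = {3, 4, 7}  B6 = {3, 6, 9}  B7 = {2, 3, 7}
Tree: B1–B2, B2–B3, B2–B4, B1–B5, B3–B6, B5–B7
Every bag has size at most 3, so the width is 3 − 1 = 2 and tw(G) ≤ 2. On the other hand G contains the 3-clique {2, 3, 7}. A clique must lie in a single bag of any decomposition, so no decomposition can have width below 2. Combining the bounds, tw(G) = 2.

2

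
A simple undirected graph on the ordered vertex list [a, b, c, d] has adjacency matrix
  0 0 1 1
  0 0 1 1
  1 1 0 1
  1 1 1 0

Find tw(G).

A width-2 tree decomposition is:
Bags: B1 = {b, c, d}  B2 = {a, c, d}
Tree: B1–B2
Every bag has size at most 3, so the width is 3 − 1 = 2 and tw(G) ≤ 2. Conversely, {a, c, d} is a clique of size 3, and the vertices of any clique must share a bag in every tree decomposition; so some bag has ≥ 3 vertices and tw(G) ≥ 2. The upper and lower bounds meet at 2, so that is the treewidth.

2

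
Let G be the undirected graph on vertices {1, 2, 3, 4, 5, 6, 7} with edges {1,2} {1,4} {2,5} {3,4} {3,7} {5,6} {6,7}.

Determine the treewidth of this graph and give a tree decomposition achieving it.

Treewidth 2.
Bags: B1 = {1, 3, 4}  B2 = {1, 3, 7}  B3 = {1, 6, 7}  B4 = {1, 5, 6}  B5 = {1, 2, 5}
Tree: B1–B2, B2–B3, B3–B4, B4–B5

Each bag holds 3 vertices, so the decomposition has width 2, which upper-bounds the treewidth. Since 1–4–3–7–6–5–2–1 is a cycle in G, G is not acyclic. Forests are exactly the graphs of treewidth ≤ 1, so tw(G) ≥ 2. Combining the bounds, tw(G) = 2.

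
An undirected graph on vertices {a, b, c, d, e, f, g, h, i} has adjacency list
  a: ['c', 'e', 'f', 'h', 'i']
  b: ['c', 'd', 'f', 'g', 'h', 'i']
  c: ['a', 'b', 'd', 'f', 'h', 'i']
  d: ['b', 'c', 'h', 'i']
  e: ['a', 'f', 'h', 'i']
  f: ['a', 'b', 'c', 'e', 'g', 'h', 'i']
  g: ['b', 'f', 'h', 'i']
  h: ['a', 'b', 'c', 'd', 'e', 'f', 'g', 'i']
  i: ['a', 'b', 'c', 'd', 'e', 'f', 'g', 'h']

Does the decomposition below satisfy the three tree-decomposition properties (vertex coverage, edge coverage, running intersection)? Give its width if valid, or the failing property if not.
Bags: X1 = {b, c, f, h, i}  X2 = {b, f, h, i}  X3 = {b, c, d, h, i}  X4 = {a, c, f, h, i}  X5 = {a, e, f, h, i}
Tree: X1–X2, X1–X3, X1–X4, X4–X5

A tree decomposition must satisfy three properties: every vertex lies in some bag; for every edge, both endpoints lie together in some bag; and for every vertex, the bags containing it form a connected subtree. Here vertex g appears in no bag, so the decomposition is invalid.

No — vertex g appears in no bag.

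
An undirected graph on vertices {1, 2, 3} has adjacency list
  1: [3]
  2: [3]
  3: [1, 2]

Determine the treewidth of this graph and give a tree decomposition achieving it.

Treewidth 1.
One such decomposition:
Bags: B1 = {1, 3}  B2 = {2, 3}
Tree: B1–B2

Every bag has size at most 2, so the width is 2 − 1 = 1 and tw(G) ≤ 1. Any graph with an edge has treewidth ≥ 1, and G has the edge 1–3. Hence tw(G) = 1 exactly.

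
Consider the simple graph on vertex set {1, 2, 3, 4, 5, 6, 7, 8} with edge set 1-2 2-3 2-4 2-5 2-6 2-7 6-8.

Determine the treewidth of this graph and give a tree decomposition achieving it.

Treewidth 1.
One optimal decomposition is:
Bags: B1 = {1, 2}  B2 = {2, 4}  B3 = {2, 5}  B4 = {2, 7}  B5 = {2, 6}  B6 = {2, 3}  B7 = {6, 8}
Tree: B1–B2, B1–B3, B3–B4, B4–B5, B4–B6, B5–B7

Every bag has size at most 2, so the width is 2 − 1 = 1 and tw(G) ≤ 1. Any graph with an edge has treewidth ≥ 1, and G has the edge 1–2. Therefore the treewidth is 1.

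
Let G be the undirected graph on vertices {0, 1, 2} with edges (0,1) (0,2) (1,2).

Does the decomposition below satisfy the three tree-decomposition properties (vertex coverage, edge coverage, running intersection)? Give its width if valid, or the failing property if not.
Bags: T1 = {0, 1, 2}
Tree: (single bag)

Yes; width 2.

Every vertex of G appears in some bag (union = {0, 1, 2}); every edge is covered by a bag; and for each vertex v the set of bags containing v is connected in the bag tree. The decomposition is therefore valid. The largest bag has 3 vertices, so the width is 2.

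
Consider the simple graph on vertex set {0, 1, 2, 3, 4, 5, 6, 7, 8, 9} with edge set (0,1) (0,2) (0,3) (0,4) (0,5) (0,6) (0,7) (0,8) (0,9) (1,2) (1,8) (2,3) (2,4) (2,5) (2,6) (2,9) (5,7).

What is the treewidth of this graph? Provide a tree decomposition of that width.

Treewidth 2.
One such decomposition:
Bags: B1 = {0, 1, 2}  B2 = {0, 2, 5}  B3 = {0, 2, 4}  B4 = {0, 2, 3}  B5 = {0, 2, 6}  B6 = {0, 2, 9}  B7 = {0, 5, 7}  B8 = {0, 1, 8}
Tree: B1–B2, B2–B3, B1–B4, B3–B5, B1–B6, B2–B7, B1–B8

Every bag has size at most 3, so the width is 3 − 1 = 2 and tw(G) ≤ 2. For the lower bound, the 3 vertices {0, 1, 8} are pairwise adjacent, and any tree decomposition puts a clique entirely inside one bag — forcing width ≥ 2. Therefore the treewidth is 2.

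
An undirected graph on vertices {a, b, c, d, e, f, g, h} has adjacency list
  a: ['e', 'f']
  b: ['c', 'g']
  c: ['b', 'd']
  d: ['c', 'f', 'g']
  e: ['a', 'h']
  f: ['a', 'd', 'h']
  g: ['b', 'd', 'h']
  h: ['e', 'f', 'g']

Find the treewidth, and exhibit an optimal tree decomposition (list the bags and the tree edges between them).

Treewidth 2.
Bags: B1 = {a, e, h}  B2 = {a, f, h}  B3 = {f, g, h}  B4 = {d, f, g}  B5 = {b, d, g}  B6 = {b, c, d}
Tree: B1–B2, B2–B3, B3–B4, B4–B5, B5–B6

Each bag holds 3 vertices, so the decomposition has width 2, which upper-bounds the treewidth. Since e–a–f–h–e is a cycle in G, G is not acyclic. Forests are exactly the graphs of treewidth ≤ 1, so tw(G) ≥ 2. Hence tw(G) = 2 exactly.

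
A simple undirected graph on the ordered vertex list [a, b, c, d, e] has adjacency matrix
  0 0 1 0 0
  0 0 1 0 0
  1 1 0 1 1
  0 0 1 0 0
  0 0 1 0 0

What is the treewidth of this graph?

A width-1 tree decomposition is:
Bags: B1 = {c, d}  B2 = {a, c}  B3 = {c, e}  B4 = {b, c}
Tree: B1–B2, B1–B3, B1–B4
The largest bag has 2 vertices, giving width 1; this decomposition certifies tw(G) ≤ 1. Since G has at least one edge (e.g. d–c), it is not an edgeless graph, so tw(G) ≥ 1. The upper and lower bounds meet at 1, so that is the treewidth.

1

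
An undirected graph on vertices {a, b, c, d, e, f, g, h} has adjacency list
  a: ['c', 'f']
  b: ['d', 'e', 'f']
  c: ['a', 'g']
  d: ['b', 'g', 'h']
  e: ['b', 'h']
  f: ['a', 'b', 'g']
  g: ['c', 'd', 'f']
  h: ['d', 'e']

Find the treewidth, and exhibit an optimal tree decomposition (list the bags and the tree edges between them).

Every bag has size at most 3, so the width is 3 − 1 = 2 and tw(G) ≤ 2. For the lower bound, G contains the cycle e–h–d–b–e, so G is not a forest; only forests have treewidth ≤ 1, hence tw(G) ≥ 2. Hence tw(G) = 2 exactly.

Treewidth 2.
Bags: B1 = {b, e, h}  B2 = {b, d, h}  B3 = {b, d, f}  B4 = {d, f, g}  B5 = {a, f, g}  B6 = {a, c, g}
Tree: B1–B2, B2–B3, B3–B4, B4–B5, B5–B6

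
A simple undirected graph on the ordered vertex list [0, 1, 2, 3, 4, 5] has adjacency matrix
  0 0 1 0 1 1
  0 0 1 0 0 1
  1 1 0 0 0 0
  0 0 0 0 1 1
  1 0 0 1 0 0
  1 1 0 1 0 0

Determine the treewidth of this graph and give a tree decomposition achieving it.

Treewidth 2.
One such decomposition:
Bags: B1 = {0, 1, 2}  B2 = {0, 1, 5}  B3 = {0, 4, 5}  B4 = {3, 4, 5}
Tree: B1–B2, B2–B3, B3–B4

Each bag holds 3 vertices, so the decomposition has width 2, which upper-bounds the treewidth. The edges 2–1–5–0–2 form a cycle, so G is not a tree and its treewidth is at least 2. Therefore the treewidth is 2.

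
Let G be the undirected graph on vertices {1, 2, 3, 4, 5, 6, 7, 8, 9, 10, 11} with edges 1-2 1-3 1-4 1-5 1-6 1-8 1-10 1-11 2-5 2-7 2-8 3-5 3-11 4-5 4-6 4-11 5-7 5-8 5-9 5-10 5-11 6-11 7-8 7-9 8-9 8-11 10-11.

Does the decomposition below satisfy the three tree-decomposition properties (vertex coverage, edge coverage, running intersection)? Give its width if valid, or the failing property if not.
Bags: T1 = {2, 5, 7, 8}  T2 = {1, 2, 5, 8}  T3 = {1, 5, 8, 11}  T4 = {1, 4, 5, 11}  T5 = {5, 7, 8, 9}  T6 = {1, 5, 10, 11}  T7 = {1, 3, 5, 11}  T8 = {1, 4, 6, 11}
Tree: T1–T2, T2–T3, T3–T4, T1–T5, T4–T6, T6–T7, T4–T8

Checking the three conditions: (i) the bags cover all of {1, 2, 3, 4, 5, 6, 7, 8, 9, 10, 11}; (ii) for each edge, some bag contains both endpoints; (iii) the bags containing any fixed vertex form a subtree. All hold, so the decomposition is valid with width 4 − 1 = 3.

Yes; width 3.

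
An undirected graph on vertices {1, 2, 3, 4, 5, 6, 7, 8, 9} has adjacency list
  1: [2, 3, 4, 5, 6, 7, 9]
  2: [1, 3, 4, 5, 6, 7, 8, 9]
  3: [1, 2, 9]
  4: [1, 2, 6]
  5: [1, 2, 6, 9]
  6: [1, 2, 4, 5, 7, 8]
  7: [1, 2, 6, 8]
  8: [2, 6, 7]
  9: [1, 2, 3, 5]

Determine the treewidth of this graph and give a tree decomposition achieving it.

Every bag has size at most 4, so the width is 4 − 1 = 3 and tw(G) ≤ 3. Conversely, {2, 6, 7, 8} is a clique of size 4, and the vertices of any clique must share a bag in every tree decomposition; so some bag has ≥ 4 vertices and tw(G) ≥ 3. Therefore the treewidth is 3.

Treewidth 3.
Bags: B1 = {1, 2, 6, 7}  B2 = {1, 2, 4, 6}  B3 = {1, 2, 5, 6}  B4 = {1, 2, 5, 9}  B5 = {1, 2, 3, 9}  B6 = {2, 6, 7, 8}
Tree: B1–B2, B2–B3, B3–B4, B4–B5, B1–B6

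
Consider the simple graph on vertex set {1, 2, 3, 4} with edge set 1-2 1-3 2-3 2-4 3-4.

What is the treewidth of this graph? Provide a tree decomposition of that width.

The largest bag has 3 vertices, giving width 2; this decomposition certifies tw(G) ≤ 2. Conversely, {1, 2, 3} is a clique of size 3, and the vertices of any clique must share a bag in every tree decomposition; so some bag has ≥ 3 vertices and tw(G) ≥ 2. Therefore the treewidth is 2.

Treewidth 2.
One optimal decomposition is:
Bags: B1 = {1, 2, 3}  B2 = {2, 3, 4}
Tree: B1–B2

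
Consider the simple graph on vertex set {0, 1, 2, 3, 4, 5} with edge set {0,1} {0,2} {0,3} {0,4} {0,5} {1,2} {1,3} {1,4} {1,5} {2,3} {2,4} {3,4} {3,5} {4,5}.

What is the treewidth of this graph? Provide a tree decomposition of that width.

Treewidth 4.
Bags: B1 = {0, 1, 3, 4, 5}  B2 = {0, 1, 2, 3, 4}
Tree: B1–B2

Every bag has size at most 5, so the width is 5 − 1 = 4 and tw(G) ≤ 4. On the other hand G contains the 5-clique {0, 1, 2, 3, 4}. A clique must lie in a single bag of any decomposition, so no decomposition can have width below 4. The upper and lower bounds meet at 4, so that is the treewidth.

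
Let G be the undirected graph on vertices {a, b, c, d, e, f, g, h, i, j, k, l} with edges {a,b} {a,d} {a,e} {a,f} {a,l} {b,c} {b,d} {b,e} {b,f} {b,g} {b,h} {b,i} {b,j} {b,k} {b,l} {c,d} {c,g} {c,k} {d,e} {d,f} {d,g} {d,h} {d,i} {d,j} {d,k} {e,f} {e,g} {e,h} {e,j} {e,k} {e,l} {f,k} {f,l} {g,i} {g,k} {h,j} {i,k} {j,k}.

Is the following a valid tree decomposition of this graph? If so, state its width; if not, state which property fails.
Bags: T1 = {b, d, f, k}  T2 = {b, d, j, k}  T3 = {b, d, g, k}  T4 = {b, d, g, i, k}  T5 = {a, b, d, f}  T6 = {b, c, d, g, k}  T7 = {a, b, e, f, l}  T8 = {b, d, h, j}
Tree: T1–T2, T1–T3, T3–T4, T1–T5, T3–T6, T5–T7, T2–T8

A tree decomposition must satisfy three properties: every vertex lies in some bag; for every edge, both endpoints lie together in some bag; and for every vertex, the bags containing it form a connected subtree. Here edge (e,k) lies in no bag, so the decomposition is invalid.

No — edge (e,k) lies in no bag.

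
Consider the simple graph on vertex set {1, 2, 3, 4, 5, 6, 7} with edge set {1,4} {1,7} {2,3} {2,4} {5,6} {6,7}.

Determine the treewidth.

1

A width-1 tree decomposition is:
Bags: B1 = {5, 6}  B2 = {6, 7}  B3 = {1, 7}  B4 = {1, 4}  B5 = {2, 4}  B6 = {2, 3}
Tree: B1–B2, B2–B3, B3–B4, B4–B5, B5–B6
Each bag holds 2 vertices, so the decomposition has width 1, which upper-bounds the treewidth. G has an edge, so its treewidth is at least 1. Hence tw(G) = 1 exactly.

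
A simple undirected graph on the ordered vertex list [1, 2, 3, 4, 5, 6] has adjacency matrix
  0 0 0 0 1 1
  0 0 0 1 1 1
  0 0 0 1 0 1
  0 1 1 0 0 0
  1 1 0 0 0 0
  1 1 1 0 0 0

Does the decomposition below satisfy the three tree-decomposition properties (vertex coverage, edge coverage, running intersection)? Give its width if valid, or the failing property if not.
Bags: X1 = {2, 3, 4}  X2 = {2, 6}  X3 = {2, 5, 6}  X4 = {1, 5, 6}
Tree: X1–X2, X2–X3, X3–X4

No — edge (3,6) lies in no bag.

A tree decomposition must satisfy three properties: every vertex lies in some bag; for every edge, both endpoints lie together in some bag; and for every vertex, the bags containing it form a connected subtree. Here edge (3,6) lies in no bag, so the decomposition is invalid.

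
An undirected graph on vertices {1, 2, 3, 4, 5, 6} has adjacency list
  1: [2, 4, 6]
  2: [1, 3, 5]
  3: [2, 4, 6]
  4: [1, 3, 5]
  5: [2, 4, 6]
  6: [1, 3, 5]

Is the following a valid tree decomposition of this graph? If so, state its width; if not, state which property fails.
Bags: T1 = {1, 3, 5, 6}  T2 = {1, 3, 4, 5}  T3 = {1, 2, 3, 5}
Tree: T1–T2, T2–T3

Yes; width 3.

Every vertex of G appears in some bag (union = {1, 2, 3, 4, 5, 6}); every edge is covered by a bag; and for each vertex v the set of bags containing v is connected in the bag tree. The decomposition is therefore valid. The largest bag has 4 vertices, so the width is 3.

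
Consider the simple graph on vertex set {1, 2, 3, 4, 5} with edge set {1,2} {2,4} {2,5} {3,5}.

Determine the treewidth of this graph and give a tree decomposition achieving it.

Treewidth 1.
Bags: B1 = {3, 5}  B2 = {2, 5}  B3 = {1, 2}  B4 = {2, 4}
Tree: B1–B2, B2–B3, B3–B4

Every bag has size at most 2, so the width is 2 − 1 = 1 and tw(G) ≤ 1. Since G has at least one edge (e.g. 5–3), it is not an edgeless graph, so tw(G) ≥ 1. The upper and lower bounds meet at 1, so that is the treewidth.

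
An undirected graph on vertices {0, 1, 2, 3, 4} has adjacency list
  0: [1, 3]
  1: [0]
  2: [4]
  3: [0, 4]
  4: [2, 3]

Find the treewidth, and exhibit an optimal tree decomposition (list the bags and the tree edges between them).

Every bag has size at most 2, so the width is 2 − 1 = 1 and tw(G) ≤ 1. G has an edge, so its treewidth is at least 1. The upper and lower bounds meet at 1, so that is the treewidth.

Treewidth 1.
Bags: B1 = {3, 4}  B2 = {2, 4}  B3 = {0, 3}  B4 = {0, 1}
Tree: B1–B2, B1–B3, B3–B4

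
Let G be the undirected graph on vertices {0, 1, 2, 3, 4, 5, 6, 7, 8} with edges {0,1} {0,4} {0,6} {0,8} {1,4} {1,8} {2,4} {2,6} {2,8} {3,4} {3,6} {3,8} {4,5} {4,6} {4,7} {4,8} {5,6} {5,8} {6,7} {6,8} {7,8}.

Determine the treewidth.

A width-3 tree decomposition is:
Bags: B1 = {4, 5, 6, 8}  B2 = {0, 4, 6, 8}  B3 = {0, 1, 4, 8}  B4 = {4, 6, 7, 8}  B5 = {2, 4, 6, 8}  B6 = {3, 4, 6, 8}
Tree: B1–B2, B2–B3, B1–B4, B2–B5, B2–B6
The largest bag has 4 vertices, giving width 3; this decomposition certifies tw(G) ≤ 3. On the other hand G contains the 4-clique {0, 1, 4, 8}. A clique must lie in a single bag of any decomposition, so no decomposition can have width below 3. Hence tw(G) = 3 exactly.

3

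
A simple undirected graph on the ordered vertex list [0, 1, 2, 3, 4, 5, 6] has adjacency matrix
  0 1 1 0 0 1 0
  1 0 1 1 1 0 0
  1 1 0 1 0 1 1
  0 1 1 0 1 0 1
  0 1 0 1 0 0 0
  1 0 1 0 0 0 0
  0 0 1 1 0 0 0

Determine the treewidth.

2

A width-2 tree decomposition is:
Bags: B1 = {0, 1, 2}  B2 = {1, 2, 3}  B3 = {0, 2, 5}  B4 = {1, 3, 4}  B5 = {2, 3, 6}
Tree: B1–B2, B1–B3, B2–B4, B2–B5
The largest bag has 3 vertices, giving width 2; this decomposition certifies tw(G) ≤ 2. Conversely, {0, 1, 2} is a clique of size 3, and the vertices of any clique must share a bag in every tree decomposition; so some bag has ≥ 3 vertices and tw(G) ≥ 2. The upper and lower bounds meet at 2, so that is the treewidth.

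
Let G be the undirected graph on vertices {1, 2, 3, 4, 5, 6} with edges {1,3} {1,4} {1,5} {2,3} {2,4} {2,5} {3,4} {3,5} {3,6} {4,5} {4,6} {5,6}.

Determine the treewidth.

3

A width-3 tree decomposition is:
Bags: B1 = {2, 3, 4, 5}  B2 = {3, 4, 5, 6}  B3 = {1, 3, 4, 5}
Tree: B1–B2, B1–B3
Every bag has size at most 4, so the width is 4 − 1 = 3 and tw(G) ≤ 3. On the other hand G contains the 4-clique {1, 3, 4, 5}. A clique must lie in a single bag of any decomposition, so no decomposition can have width below 3. Hence tw(G) = 3 exactly.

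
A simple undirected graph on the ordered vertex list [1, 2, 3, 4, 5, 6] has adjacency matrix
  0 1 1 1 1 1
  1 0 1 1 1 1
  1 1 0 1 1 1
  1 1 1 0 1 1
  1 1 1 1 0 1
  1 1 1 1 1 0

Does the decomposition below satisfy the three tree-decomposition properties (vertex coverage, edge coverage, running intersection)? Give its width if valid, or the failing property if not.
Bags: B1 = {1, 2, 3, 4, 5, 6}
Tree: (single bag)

Checking the three conditions: (i) the bags cover all of {1, 2, 3, 4, 5, 6}; (ii) for each edge, some bag contains both endpoints; (iii) the bags containing any fixed vertex form a subtree. All hold, so the decomposition is valid with width 6 − 1 = 5.

Yes; width 5.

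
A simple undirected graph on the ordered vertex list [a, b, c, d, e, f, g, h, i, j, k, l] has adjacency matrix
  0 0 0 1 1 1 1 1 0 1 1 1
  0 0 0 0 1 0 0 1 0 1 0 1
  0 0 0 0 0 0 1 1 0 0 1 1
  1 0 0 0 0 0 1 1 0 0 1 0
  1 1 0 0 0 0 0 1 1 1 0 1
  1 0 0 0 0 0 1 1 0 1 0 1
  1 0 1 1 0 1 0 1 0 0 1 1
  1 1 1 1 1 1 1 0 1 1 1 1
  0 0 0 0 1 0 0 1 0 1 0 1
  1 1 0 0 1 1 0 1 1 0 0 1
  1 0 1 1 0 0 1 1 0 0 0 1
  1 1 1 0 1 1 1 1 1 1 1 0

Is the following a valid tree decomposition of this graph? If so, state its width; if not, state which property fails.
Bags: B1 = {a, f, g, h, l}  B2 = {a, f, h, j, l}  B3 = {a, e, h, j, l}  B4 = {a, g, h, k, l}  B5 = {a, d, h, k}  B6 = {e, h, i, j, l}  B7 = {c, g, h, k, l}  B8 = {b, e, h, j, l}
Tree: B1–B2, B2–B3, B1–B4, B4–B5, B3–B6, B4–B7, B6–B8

No — edge (g,d) lies in no bag.

A tree decomposition must satisfy three properties: every vertex lies in some bag; for every edge, both endpoints lie together in some bag; and for every vertex, the bags containing it form a connected subtree. Here edge (g,d) lies in no bag, so the decomposition is invalid.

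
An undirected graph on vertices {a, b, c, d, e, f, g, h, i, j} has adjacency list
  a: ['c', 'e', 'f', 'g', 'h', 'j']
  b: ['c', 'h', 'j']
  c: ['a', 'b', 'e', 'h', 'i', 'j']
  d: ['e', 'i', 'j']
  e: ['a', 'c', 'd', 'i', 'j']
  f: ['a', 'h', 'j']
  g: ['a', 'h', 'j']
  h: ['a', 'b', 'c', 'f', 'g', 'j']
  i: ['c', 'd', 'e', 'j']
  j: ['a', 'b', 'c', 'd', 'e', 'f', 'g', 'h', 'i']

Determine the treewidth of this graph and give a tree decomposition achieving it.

Treewidth 3.
One optimal decomposition is:
Bags: B1 = {a, g, h, j}  B2 = {a, c, h, j}  B3 = {a, c, e, j}  B4 = {c, e, i, j}  B5 = {d, e, i, j}  B6 = {a, f, h, j}  B7 = {b, c, h, j}
Tree: B1–B2, B2–B3, B3–B4, B4–B5, B2–B6, B2–B7

Each bag holds 4 vertices, so the decomposition has width 3, which upper-bounds the treewidth. Conversely, {d, e, i, j} is a clique of size 4, and the vertices of any clique must share a bag in every tree decomposition; so some bag has ≥ 4 vertices and tw(G) ≥ 3. Therefore the treewidth is 3.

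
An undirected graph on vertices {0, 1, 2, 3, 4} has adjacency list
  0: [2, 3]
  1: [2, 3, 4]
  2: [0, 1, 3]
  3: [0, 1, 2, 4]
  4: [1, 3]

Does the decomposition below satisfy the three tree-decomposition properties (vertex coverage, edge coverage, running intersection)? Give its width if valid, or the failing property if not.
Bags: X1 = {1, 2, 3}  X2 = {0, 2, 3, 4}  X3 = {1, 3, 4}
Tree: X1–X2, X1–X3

No — bags containing vertex 4 are not connected in the tree.

A tree decomposition must satisfy three properties: every vertex lies in some bag; for every edge, both endpoints lie together in some bag; and for every vertex, the bags containing it form a connected subtree. Here bags containing vertex 4 are not connected in the tree, so the decomposition is invalid.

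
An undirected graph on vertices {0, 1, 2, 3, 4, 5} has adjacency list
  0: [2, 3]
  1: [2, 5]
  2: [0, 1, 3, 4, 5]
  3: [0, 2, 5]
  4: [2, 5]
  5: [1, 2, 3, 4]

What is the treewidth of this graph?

2

A width-2 tree decomposition is:
Bags: B1 = {1, 2, 5}  B2 = {2, 3, 5}  B3 = {0, 2, 3}  B4 = {2, 4, 5}
Tree: B1–B2, B2–B3, B1–B4
Each bag holds 3 vertices, so the decomposition has width 2, which upper-bounds the treewidth. On the other hand G contains the 3-clique {0, 2, 3}. A clique must lie in a single bag of any decomposition, so no decomposition can have width below 2. Therefore the treewidth is 2.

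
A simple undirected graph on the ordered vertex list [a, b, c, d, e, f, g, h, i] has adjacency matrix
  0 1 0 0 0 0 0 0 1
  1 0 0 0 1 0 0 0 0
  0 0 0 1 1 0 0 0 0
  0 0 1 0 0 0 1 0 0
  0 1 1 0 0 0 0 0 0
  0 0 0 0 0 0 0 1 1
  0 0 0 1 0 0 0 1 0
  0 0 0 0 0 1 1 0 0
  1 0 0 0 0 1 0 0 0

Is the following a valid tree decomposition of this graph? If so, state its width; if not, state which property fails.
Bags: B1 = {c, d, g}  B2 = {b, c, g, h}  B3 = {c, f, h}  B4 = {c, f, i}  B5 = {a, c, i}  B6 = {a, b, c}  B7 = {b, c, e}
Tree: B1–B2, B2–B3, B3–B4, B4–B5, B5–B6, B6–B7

A tree decomposition must satisfy three properties: every vertex lies in some bag; for every edge, both endpoints lie together in some bag; and for every vertex, the bags containing it form a connected subtree. Here bags containing vertex b are not connected in the tree, so the decomposition is invalid.

No — bags containing vertex b are not connected in the tree.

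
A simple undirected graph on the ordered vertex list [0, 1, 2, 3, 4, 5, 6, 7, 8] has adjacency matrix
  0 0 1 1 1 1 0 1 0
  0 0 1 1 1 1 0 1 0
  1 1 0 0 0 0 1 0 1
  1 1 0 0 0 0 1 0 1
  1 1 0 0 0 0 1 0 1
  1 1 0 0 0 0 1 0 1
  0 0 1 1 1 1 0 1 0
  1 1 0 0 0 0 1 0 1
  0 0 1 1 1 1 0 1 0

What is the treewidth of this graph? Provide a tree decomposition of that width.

The largest bag has 5 vertices, giving width 4; this decomposition certifies tw(G) ≤ 4. For the lower bound: the 5 vertex sets {7,8}, {1,4}, {2,6}, {0}, {3} are disjoint, each induces a connected subgraph, and every pair is joined by at least one edge of G. Contracting each set to a single vertex therefore yields K_{5} as a minor, and since treewidth is minor-monotone, tw(G) ≥ tw(K_{5}) = 4. The upper and lower bounds meet at 4, so that is the treewidth.

Treewidth 4.
One such decomposition:
Bags: B1 = {0, 1, 6, 7, 8}  B2 = {0, 1, 4, 6, 8}  B3 = {0, 1, 2, 6, 8}  B4 = {0, 1, 3, 6, 8}  B5 = {0, 1, 5, 6, 8}
Tree: B1–B2, B2–B3, B3–B4, B4–B5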